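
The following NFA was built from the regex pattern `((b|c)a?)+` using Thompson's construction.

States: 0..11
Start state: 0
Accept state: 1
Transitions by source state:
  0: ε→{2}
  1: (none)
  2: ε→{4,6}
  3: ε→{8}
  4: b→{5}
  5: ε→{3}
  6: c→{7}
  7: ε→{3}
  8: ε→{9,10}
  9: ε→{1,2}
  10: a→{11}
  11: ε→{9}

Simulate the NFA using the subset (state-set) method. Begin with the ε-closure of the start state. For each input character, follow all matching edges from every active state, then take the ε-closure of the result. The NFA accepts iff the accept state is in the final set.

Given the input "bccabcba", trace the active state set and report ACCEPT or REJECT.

Answer: ACCEPT

Steps:
initial (ε-close {0}): {0,2,4,6}
'b' @ 1: {1,2,3,4,5,6,8,9,10}  ✓accept
'c' @ 2: {1,2,3,4,6,7,8,9,10}  ✓accept
'c' @ 3: {1,2,3,4,6,7,8,9,10}  ✓accept
'a' @ 4: {1,2,4,6,9,11}  ✓accept
'b' @ 5: {1,2,3,4,5,6,8,9,10}  ✓accept
'c' @ 6: {1,2,3,4,6,7,8,9,10}  ✓accept
'b' @ 7: {1,2,3,4,5,6,8,9,10}  ✓accept
'a' @ 8: {1,2,4,6,9,11}  ✓accept
after full input: {1,2,4,6,9,11}  (accept=1 in)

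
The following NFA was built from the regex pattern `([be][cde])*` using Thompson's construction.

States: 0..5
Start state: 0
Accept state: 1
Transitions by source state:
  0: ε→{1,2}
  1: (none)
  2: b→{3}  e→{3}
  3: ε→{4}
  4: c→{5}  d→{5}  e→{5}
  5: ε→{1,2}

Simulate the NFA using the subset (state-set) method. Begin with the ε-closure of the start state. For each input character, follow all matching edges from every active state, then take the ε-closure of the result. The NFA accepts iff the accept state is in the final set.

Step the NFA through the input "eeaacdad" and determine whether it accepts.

start: ε-closure({0}) = {0,1,2}
'e' @ 1: {3,4}
'e' @ 2: {1,2,5}  [accepting]
'a' @ 3: {}  — state set empty
rest 'acdad' ignored (set empty)
after full input: {}  (accept=1 not in)

Answer: REJECT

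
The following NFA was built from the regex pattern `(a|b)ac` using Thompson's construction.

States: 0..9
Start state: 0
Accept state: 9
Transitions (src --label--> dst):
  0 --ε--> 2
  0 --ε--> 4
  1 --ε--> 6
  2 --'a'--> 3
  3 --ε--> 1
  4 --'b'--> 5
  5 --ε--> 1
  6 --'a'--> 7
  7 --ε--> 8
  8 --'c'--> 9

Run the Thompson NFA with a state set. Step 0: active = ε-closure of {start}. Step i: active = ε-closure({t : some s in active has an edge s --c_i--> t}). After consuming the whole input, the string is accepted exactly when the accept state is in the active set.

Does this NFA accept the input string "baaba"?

start: ε-closure({0}) = {0,2,4}
'b' @ 1: {1,5,6}
'a' @ 2: {7,8}
'a' @ 3: {}  — dead — no transitions
rest 'ba' ignored (set empty)
after full input: {}  (accept=9 not in)

Answer: REJECT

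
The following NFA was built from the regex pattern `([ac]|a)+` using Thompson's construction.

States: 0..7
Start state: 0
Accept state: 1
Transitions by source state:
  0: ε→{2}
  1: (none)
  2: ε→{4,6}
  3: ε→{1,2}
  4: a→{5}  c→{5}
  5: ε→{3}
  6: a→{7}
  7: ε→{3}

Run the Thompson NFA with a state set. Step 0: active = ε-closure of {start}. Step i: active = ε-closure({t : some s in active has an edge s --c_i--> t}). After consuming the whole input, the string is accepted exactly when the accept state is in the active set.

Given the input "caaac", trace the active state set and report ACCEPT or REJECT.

Answer: ACCEPT

Steps:
start: ε-closure({0}) = {0,2,4,6}
'c' @ 1: {1,2,3,4,5,6}  (accept∈set)
'a' @ 2: {1,2,3,4,5,6,7}  (accept∈set)
'a' @ 3: {1,2,3,4,5,6,7}  (accept∈set)
'a' @ 4: {1,2,3,4,5,6,7}  (accept∈set)
'c' @ 5: {1,2,3,4,5,6}  (accept∈set)
after full input: {1,2,3,4,5,6}  (accept=1 in)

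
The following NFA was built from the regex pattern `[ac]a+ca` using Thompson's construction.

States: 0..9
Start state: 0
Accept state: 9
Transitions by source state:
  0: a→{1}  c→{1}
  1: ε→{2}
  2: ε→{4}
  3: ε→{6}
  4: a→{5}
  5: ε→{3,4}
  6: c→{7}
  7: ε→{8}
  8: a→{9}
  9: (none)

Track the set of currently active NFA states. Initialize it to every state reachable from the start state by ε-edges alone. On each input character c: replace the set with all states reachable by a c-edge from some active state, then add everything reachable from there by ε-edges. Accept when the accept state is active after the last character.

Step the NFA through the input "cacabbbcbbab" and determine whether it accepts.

initial (ε-close {0}): {0}
'c' @ 1: {1,2,4}
'a' @ 2: {3,4,5,6}
'c' @ 3: {7,8}
'a' @ 4: {9}  (accept∈set)
'b' @ 5: {}  — no active states
rest 'bbcbbab' ignored (set empty)
end set {} — state 9 not in

Answer: REJECT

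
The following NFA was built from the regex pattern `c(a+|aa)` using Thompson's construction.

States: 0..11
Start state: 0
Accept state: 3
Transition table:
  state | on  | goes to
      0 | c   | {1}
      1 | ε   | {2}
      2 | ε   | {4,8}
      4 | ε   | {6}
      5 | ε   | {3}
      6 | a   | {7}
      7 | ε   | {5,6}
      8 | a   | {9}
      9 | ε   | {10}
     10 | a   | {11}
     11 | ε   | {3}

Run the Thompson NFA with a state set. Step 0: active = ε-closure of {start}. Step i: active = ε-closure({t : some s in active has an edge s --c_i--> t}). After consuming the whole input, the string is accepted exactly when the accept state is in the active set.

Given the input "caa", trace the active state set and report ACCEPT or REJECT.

Answer: ACCEPT

Trace:
initial (ε-close {0}): {0}
'c' @ 1: {1,2,4,6,8}
'a' @ 2: {3,5,6,7,9,10}  ✓accept
'a' @ 3: {3,5,6,7,11}  ✓accept
after full input: {3,5,6,7,11}  (accept=3 in)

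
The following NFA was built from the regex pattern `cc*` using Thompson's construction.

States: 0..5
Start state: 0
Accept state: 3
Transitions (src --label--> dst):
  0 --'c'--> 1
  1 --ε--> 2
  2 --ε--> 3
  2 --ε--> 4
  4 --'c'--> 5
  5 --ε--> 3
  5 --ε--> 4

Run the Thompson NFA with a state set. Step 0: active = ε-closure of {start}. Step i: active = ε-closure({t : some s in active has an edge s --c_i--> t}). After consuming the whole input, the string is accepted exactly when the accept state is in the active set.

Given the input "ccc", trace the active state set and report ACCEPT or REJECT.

Answer: ACCEPT

Steps:
initial (ε-close {0}): {0}
'c' @ 1: {1,2,3,4}  [accepting]
'c' @ 2: {3,4,5}  [accepting]
'c' @ 3: {3,4,5}  [accepting]
end set {3,4,5} — state 3 in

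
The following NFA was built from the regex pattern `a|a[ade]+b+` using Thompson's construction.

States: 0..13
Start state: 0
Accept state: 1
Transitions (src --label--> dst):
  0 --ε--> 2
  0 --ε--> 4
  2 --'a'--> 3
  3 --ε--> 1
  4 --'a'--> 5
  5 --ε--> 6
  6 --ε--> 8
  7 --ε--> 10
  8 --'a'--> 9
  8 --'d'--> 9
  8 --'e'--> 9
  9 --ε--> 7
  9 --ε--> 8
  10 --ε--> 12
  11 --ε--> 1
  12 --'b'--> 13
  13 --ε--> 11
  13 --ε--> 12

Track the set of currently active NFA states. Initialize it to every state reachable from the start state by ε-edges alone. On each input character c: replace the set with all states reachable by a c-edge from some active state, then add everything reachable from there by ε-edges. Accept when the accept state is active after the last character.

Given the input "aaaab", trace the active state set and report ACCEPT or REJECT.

Answer: ACCEPT

Steps:
S₀ = ε-closure({0}) = {0,2,4}
'a' @ 1: {1,3,5,6,8}  ✓accept
'a' @ 2: {7,8,9,10,12}
'a' @ 3: {7,8,9,10,12}
'a' @ 4: {7,8,9,10,12}
'b' @ 5: {1,11,12,13}  ✓accept
final: {1,11,12,13}; accept 1 in set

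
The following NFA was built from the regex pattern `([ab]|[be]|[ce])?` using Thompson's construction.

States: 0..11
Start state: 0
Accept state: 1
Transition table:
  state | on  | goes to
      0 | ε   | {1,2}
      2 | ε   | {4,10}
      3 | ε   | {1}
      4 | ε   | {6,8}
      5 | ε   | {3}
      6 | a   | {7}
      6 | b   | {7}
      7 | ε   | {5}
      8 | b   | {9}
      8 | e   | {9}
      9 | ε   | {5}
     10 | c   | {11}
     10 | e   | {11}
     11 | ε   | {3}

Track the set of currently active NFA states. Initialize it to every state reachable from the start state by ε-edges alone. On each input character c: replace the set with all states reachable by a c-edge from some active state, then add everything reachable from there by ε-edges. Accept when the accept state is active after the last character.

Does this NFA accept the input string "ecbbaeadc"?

initial (ε-close {0}): {0,1,2,4,6,8,10}
'e' @ 1: {1,3,5,9,11}  ✓accept
'c' @ 2: {}  — dead — no transitions
rest 'bbaeadc' ignored (set empty)
after full input: {}  (accept=1 not in)

Answer: REJECT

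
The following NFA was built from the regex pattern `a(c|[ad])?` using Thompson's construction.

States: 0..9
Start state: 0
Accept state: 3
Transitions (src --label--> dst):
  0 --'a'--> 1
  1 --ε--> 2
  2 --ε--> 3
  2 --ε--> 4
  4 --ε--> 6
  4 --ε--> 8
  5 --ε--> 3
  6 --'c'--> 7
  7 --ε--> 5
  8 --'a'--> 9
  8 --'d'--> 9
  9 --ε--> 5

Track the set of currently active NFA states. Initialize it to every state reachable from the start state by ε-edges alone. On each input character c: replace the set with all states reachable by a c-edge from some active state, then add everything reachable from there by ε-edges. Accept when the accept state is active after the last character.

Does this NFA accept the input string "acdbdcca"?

Answer: REJECT

Derivation:
start: ε-closure({0}) = {0}
'a' @ 1: {1,2,3,4,6,8}  ✓accept
'c' @ 2: {3,5,7}  ✓accept
'd' @ 3: {}  — dead — no transitions
rest 'bdcca' ignored (set empty)
end set {} — state 3 not in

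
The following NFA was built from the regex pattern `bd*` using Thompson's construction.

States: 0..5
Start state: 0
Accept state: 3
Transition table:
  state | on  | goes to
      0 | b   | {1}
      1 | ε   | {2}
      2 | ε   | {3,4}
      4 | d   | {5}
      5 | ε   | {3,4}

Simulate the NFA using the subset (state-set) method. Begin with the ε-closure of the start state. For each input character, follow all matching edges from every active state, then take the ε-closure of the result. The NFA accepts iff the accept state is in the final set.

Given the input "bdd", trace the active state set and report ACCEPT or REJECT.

Answer: ACCEPT

Trace:
initial (ε-close {0}): {0}
'b' @ 1: {1,2,3,4}  ✓accept
'd' @ 2: {3,4,5}  ✓accept
'd' @ 3: {3,4,5}  ✓accept
end set {3,4,5} — state 3 in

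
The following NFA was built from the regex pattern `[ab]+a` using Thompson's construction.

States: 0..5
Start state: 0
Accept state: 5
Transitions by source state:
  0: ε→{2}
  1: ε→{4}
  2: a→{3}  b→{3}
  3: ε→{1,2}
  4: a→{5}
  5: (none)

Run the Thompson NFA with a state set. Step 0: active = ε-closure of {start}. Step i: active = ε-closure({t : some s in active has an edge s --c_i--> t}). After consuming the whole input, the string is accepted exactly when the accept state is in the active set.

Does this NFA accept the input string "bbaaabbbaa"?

start: ε-closure({0}) = {0,2}
'b' @ 1: {1,2,3,4}
'b' @ 2: {1,2,3,4}
'a' @ 3: {1,2,3,4,5}  [accepting]
'a' @ 4: {1,2,3,4,5}  [accepting]
'a' @ 5: {1,2,3,4,5}  [accepting]
'b' @ 6: {1,2,3,4}
'b' @ 7: {1,2,3,4}
'b' @ 8: {1,2,3,4}
'a' @ 9: {1,2,3,4,5}  [accepting]
'a' @ 10: {1,2,3,4,5}  [accepting]
end set {1,2,3,4,5} — state 5 in

Answer: ACCEPT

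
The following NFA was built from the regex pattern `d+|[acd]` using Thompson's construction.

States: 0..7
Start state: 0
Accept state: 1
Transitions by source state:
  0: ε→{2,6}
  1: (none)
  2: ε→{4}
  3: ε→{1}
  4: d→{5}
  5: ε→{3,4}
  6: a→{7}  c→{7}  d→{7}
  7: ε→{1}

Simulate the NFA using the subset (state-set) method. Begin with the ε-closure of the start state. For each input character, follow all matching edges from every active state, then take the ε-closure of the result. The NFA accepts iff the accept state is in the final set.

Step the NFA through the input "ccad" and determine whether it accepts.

initial (ε-close {0}): {0,2,4,6}
'c' @ 1: {1,7}  [accepting]
'c' @ 2: {}  — no active states
rest 'ad' ignored (set empty)
end set {} — state 1 not in

Answer: REJECT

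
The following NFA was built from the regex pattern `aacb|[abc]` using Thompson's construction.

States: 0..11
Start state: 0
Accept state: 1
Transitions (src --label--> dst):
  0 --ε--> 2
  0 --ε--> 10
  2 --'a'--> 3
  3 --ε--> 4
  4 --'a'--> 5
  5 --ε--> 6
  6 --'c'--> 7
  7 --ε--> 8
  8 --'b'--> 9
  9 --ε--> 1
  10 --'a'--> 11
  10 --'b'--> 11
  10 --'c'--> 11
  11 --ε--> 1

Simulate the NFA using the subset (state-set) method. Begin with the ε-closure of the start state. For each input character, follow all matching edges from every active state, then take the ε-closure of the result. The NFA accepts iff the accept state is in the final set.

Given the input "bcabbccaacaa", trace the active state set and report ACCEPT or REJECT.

Answer: REJECT

Steps:
initial (ε-close {0}): {0,2,10}
'b' @ 1: {1,11}  [accepting]
'c' @ 2: {}  — dead — no transitions
rest 'abbccaacaa' ignored (set empty)
final: {}; accept 1 not in set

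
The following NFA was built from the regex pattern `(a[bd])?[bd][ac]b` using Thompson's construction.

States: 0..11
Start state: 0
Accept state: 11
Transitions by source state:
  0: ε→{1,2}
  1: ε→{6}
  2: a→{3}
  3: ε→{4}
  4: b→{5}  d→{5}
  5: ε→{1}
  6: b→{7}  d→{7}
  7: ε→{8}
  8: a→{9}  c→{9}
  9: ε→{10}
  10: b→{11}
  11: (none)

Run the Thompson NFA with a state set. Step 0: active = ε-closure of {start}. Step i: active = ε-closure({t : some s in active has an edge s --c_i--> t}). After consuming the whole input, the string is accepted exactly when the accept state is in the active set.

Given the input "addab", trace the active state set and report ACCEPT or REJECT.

start: ε-closure({0}) = {0,1,2,6}
'a' @ 1: {3,4}
'd' @ 2: {1,5,6}
'd' @ 3: {7,8}
'a' @ 4: {9,10}
'b' @ 5: {11}  [accepting]
after full input: {11}  (accept=11 in)

Answer: ACCEPT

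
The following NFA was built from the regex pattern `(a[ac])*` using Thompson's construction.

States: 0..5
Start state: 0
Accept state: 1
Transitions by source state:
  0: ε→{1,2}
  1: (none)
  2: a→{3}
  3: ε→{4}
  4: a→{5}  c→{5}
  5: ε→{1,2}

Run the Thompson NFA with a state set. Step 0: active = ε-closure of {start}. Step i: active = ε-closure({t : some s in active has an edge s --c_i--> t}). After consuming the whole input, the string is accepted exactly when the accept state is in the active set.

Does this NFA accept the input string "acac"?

Answer: ACCEPT

Steps:
S₀ = ε-closure({0}) = {0,1,2}
'a' @ 1: {3,4}
'c' @ 2: {1,2,5}  (accept∈set)
'a' @ 3: {3,4}
'c' @ 4: {1,2,5}  (accept∈set)
end set {1,2,5} — state 1 in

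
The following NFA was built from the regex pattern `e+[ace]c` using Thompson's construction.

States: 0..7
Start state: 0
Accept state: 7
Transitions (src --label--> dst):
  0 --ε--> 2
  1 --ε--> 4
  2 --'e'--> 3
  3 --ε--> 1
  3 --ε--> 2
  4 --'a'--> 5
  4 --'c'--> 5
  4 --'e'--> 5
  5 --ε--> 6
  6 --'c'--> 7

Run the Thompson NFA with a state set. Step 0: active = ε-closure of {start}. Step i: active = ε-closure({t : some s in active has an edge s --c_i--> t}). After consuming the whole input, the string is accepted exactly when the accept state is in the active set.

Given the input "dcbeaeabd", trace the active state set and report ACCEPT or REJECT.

Answer: REJECT

Derivation:
initial (ε-close {0}): {0,2}
'd' @ 1: {}  — state set empty
rest 'cbeaeabd' ignored (set empty)
final: {}; accept 7 not in set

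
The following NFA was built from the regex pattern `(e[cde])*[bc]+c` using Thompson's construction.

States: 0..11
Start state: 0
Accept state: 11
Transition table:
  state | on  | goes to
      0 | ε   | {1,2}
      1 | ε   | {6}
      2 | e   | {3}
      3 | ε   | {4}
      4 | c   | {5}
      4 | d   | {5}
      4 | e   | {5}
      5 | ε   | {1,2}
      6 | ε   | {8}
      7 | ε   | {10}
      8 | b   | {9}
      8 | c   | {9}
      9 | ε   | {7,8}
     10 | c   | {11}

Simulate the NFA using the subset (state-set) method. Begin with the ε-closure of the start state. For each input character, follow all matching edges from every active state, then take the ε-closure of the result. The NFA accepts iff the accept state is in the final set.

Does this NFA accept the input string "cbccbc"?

Answer: ACCEPT

Derivation:
S₀ = ε-closure({0}) = {0,1,2,6,8}
'c' @ 1: {7,8,9,10}
'b' @ 2: {7,8,9,10}
'c' @ 3: {7,8,9,10,11}  ✓accept
'c' @ 4: {7,8,9,10,11}  ✓accept
'b' @ 5: {7,8,9,10}
'c' @ 6: {7,8,9,10,11}  ✓accept
final: {7,8,9,10,11}; accept 11 in set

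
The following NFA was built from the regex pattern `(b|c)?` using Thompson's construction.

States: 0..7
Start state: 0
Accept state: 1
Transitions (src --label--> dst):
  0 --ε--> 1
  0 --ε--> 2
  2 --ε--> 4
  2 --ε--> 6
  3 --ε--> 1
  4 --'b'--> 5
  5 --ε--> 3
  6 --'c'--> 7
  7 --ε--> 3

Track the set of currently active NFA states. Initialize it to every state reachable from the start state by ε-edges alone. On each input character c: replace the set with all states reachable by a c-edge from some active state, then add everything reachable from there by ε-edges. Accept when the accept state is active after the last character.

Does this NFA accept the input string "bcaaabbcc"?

Answer: REJECT

Derivation:
initial (ε-close {0}): {0,1,2,4,6}
'b' @ 1: {1,3,5}  [accepting]
'c' @ 2: {}  — dead — no transitions
rest 'aaabbcc' ignored (set empty)
final: {}; accept 1 not in set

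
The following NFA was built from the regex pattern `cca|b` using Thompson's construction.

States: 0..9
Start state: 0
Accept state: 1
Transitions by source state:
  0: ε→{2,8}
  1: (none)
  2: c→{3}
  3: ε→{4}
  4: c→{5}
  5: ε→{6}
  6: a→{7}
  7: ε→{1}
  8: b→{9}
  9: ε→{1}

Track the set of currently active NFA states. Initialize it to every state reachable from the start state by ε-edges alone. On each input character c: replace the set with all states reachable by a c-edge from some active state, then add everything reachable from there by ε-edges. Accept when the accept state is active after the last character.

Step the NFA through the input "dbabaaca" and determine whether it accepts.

Answer: REJECT

Trace:
initial (ε-close {0}): {0,2,8}
'd' @ 1: {}  — state set empty
rest 'babaaca' ignored (set empty)
final: {}; accept 1 not in set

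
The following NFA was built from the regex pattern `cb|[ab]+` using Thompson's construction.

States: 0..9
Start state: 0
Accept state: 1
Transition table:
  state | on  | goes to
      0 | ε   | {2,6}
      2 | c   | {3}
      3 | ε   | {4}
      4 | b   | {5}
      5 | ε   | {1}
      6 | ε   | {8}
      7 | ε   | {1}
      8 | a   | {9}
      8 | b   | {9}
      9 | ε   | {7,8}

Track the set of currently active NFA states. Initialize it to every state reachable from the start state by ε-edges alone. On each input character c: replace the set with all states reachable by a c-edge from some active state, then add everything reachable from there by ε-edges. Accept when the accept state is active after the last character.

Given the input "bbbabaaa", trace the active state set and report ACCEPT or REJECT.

Answer: ACCEPT

Steps:
S₀ = ε-closure({0}) = {0,2,6,8}
'b' @ 1: {1,7,8,9}  (accept∈set)
'b' @ 2: {1,7,8,9}  (accept∈set)
'b' @ 3: {1,7,8,9}  (accept∈set)
'a' @ 4: {1,7,8,9}  (accept∈set)
'b' @ 5: {1,7,8,9}  (accept∈set)
'a' @ 6: {1,7,8,9}  (accept∈set)
'a' @ 7: {1,7,8,9}  (accept∈set)
'a' @ 8: {1,7,8,9}  (accept∈set)
after full input: {1,7,8,9}  (accept=1 in)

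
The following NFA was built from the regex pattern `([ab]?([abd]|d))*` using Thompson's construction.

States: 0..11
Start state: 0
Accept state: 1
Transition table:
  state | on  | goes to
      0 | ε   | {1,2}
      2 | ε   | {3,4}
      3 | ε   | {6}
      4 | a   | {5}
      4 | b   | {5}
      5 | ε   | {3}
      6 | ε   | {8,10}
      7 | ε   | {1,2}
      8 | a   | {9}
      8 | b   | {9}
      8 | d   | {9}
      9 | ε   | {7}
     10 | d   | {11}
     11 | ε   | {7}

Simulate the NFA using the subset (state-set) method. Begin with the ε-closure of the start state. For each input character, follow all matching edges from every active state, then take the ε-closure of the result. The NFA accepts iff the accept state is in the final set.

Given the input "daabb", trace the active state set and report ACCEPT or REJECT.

Answer: ACCEPT

Steps:
S₀ = ε-closure({0}) = {0,1,2,3,4,6,8,10}
'd' @ 1: {1,2,3,4,6,7,8,9,10,11}  [accepting]
'a' @ 2: {1,2,3,4,5,6,7,8,9,10}  [accepting]
'a' @ 3: {1,2,3,4,5,6,7,8,9,10}  [accepting]
'b' @ 4: {1,2,3,4,5,6,7,8,9,10}  [accepting]
'b' @ 5: {1,2,3,4,5,6,7,8,9,10}  [accepting]
after full input: {1,2,3,4,5,6,7,8,9,10}  (accept=1 in)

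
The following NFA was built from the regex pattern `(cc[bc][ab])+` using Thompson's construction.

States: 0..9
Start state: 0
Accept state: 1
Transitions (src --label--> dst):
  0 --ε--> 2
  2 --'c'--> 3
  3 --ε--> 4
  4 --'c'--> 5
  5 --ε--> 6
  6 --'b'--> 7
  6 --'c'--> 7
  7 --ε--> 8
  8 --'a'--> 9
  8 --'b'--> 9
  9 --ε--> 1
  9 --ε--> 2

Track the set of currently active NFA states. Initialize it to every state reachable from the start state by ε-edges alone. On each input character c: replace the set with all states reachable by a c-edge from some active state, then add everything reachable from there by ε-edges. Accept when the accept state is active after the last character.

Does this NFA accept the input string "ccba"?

Answer: ACCEPT

Trace:
S₀ = ε-closure({0}) = {0,2}
'c' @ 1: {3,4}
'c' @ 2: {5,6}
'b' @ 3: {7,8}
'a' @ 4: {1,2,9}  [accepting]
after full input: {1,2,9}  (accept=1 in)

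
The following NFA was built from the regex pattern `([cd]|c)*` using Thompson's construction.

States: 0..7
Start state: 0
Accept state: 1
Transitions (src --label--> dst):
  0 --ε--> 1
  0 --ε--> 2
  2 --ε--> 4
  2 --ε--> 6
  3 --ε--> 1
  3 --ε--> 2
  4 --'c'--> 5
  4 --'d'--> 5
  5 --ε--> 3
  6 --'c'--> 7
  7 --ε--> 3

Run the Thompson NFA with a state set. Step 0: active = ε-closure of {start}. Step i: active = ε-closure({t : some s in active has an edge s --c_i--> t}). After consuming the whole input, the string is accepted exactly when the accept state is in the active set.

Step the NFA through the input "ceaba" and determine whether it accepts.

start: ε-closure({0}) = {0,1,2,4,6}
'c' @ 1: {1,2,3,4,5,6,7}  [accepting]
'e' @ 2: {}  — dead — no transitions
rest 'aba' ignored (set empty)
end set {} — state 1 not in

Answer: REJECT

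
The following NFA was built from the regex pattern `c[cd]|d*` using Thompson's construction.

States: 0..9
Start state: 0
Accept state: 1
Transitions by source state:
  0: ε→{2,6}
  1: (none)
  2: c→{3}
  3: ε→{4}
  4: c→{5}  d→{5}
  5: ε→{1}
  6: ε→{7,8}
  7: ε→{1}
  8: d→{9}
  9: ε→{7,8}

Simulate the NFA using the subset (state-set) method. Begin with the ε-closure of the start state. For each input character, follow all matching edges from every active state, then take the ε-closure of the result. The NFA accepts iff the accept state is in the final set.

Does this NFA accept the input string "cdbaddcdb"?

Answer: REJECT

Derivation:
start: ε-closure({0}) = {0,1,2,6,7,8}
'c' @ 1: {3,4}
'd' @ 2: {1,5}  ✓accept
'b' @ 3: {}  — dead — no transitions
rest 'addcdb' ignored (set empty)
end set {} — state 1 not in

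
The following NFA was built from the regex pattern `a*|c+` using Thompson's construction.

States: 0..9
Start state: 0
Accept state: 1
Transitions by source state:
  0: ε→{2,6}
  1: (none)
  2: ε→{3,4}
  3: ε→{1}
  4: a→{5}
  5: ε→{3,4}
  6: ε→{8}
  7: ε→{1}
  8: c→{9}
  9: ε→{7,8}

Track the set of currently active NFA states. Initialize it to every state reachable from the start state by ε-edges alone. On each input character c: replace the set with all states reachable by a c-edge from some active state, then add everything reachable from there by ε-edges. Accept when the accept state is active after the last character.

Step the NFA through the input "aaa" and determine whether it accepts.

Answer: ACCEPT

Derivation:
initial (ε-close {0}): {0,1,2,3,4,6,8}
'a' @ 1: {1,3,4,5}  ✓accept
'a' @ 2: {1,3,4,5}  ✓accept
'a' @ 3: {1,3,4,5}  ✓accept
end set {1,3,4,5} — state 1 in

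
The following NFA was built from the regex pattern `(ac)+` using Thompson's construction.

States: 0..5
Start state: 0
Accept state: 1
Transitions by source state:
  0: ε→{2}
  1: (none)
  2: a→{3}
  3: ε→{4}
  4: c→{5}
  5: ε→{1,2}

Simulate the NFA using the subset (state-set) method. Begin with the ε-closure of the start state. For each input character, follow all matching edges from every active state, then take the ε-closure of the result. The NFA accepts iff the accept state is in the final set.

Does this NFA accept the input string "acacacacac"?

initial (ε-close {0}): {0,2}
'a' @ 1: {3,4}
'c' @ 2: {1,2,5}  (accept∈set)
'a' @ 3: {3,4}
'c' @ 4: {1,2,5}  (accept∈set)
'a' @ 5: {3,4}
'c' @ 6: {1,2,5}  (accept∈set)
'a' @ 7: {3,4}
'c' @ 8: {1,2,5}  (accept∈set)
'a' @ 9: {3,4}
'c' @ 10: {1,2,5}  (accept∈set)
after full input: {1,2,5}  (accept=1 in)

Answer: ACCEPT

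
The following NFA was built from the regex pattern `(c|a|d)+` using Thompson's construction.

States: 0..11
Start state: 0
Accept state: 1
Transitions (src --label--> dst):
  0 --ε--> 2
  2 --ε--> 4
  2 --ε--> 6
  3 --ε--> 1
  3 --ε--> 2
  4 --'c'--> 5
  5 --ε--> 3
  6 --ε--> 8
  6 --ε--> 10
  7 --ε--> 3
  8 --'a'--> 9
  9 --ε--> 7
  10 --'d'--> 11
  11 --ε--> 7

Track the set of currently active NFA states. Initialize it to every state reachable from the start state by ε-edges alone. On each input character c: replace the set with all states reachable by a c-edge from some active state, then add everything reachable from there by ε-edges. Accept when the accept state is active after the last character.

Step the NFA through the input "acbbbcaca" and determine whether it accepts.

Answer: REJECT

Derivation:
initial (ε-close {0}): {0,2,4,6,8,10}
'a' @ 1: {1,2,3,4,6,7,8,9,10}  (accept∈set)
'c' @ 2: {1,2,3,4,5,6,8,10}  (accept∈set)
'b' @ 3: {}  — no active states
rest 'bbcaca' ignored (set empty)
after full input: {}  (accept=1 not in)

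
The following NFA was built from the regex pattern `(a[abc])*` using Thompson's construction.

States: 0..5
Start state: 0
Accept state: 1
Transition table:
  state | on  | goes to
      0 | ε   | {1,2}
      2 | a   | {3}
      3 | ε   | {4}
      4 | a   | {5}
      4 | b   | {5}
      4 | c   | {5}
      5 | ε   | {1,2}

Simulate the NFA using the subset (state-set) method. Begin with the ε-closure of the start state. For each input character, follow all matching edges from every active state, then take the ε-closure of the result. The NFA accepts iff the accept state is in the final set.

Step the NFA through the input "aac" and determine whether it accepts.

Answer: REJECT

Trace:
S₀ = ε-closure({0}) = {0,1,2}
'a' @ 1: {3,4}
'a' @ 2: {1,2,5}  (accept∈set)
'c' @ 3: {}  — no active states
after full input: {}  (accept=1 not in)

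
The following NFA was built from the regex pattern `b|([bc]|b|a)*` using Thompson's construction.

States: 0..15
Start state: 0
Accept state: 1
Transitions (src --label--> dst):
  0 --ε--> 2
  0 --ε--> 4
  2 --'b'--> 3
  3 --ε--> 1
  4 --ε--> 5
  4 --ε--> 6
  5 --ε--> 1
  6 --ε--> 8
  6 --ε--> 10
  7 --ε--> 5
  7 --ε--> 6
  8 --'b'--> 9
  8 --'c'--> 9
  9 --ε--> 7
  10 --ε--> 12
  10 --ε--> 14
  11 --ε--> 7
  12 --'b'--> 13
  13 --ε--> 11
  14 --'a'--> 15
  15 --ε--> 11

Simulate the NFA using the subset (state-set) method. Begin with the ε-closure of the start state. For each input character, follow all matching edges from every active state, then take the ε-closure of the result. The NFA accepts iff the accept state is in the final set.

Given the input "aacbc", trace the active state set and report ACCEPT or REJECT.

Answer: ACCEPT

Steps:
initial (ε-close {0}): {0,1,2,4,5,6,8,10,12,14}
'a' @ 1: {1,5,6,7,8,10,11,12,14,15}  ✓accept
'a' @ 2: {1,5,6,7,8,10,11,12,14,15}  ✓accept
'c' @ 3: {1,5,6,7,8,9,10,12,14}  ✓accept
'b' @ 4: {1,5,6,7,8,9,10,11,12,13,14}  ✓accept
'c' @ 5: {1,5,6,7,8,9,10,12,14}  ✓accept
final: {1,5,6,7,8,9,10,12,14}; accept 1 in set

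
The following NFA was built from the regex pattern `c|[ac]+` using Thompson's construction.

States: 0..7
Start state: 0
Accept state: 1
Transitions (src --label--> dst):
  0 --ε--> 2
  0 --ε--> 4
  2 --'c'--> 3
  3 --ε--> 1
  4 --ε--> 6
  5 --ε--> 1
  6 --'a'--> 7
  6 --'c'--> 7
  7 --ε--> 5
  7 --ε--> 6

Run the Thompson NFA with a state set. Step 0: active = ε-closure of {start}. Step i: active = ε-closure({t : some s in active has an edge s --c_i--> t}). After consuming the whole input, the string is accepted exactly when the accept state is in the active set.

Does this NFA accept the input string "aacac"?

start: ε-closure({0}) = {0,2,4,6}
'a' @ 1: {1,5,6,7}  [accepting]
'a' @ 2: {1,5,6,7}  [accepting]
'c' @ 3: {1,5,6,7}  [accepting]
'a' @ 4: {1,5,6,7}  [accepting]
'c' @ 5: {1,5,6,7}  [accepting]
after full input: {1,5,6,7}  (accept=1 in)

Answer: ACCEPT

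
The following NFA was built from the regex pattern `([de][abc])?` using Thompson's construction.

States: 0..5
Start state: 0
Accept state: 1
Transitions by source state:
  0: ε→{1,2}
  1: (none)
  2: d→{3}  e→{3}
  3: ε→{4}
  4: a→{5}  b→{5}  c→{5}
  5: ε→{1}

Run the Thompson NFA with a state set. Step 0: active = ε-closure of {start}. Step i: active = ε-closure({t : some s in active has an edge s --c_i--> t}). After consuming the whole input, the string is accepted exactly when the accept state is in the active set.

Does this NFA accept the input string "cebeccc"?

Answer: REJECT

Derivation:
start: ε-closure({0}) = {0,1,2}
'c' @ 1: {}  — no active states
rest 'ebeccc' ignored (set empty)
after full input: {}  (accept=1 not in)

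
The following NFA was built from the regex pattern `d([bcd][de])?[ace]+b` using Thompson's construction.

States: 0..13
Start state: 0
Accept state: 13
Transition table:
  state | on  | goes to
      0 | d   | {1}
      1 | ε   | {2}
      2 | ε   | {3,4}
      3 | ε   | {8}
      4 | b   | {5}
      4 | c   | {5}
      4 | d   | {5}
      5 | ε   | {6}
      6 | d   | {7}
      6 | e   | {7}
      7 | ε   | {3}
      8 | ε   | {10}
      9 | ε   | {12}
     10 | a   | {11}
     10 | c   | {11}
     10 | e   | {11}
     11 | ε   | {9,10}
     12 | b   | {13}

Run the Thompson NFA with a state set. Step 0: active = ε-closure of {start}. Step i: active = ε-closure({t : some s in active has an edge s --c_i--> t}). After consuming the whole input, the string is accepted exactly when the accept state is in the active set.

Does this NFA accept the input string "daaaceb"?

Answer: ACCEPT

Derivation:
start: ε-closure({0}) = {0}
'd' @ 1: {1,2,3,4,8,10}
'a' @ 2: {9,10,11,12}
'a' @ 3: {9,10,11,12}
'a' @ 4: {9,10,11,12}
'c' @ 5: {9,10,11,12}
'e' @ 6: {9,10,11,12}
'b' @ 7: {13}  ✓accept
end set {13} — state 13 in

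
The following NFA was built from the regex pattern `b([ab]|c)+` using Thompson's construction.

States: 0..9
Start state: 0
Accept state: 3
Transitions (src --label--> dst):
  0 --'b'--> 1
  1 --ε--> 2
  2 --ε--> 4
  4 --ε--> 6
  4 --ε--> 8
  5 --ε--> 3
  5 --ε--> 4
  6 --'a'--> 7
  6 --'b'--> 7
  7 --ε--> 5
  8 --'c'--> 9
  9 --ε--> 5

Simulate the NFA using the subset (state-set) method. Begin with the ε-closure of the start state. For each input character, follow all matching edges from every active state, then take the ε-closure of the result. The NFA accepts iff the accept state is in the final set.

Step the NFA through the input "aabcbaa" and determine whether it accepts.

initial (ε-close {0}): {0}
'a' @ 1: {}  — no active states
rest 'abcbaa' ignored (set empty)
end set {} — state 3 not in

Answer: REJECT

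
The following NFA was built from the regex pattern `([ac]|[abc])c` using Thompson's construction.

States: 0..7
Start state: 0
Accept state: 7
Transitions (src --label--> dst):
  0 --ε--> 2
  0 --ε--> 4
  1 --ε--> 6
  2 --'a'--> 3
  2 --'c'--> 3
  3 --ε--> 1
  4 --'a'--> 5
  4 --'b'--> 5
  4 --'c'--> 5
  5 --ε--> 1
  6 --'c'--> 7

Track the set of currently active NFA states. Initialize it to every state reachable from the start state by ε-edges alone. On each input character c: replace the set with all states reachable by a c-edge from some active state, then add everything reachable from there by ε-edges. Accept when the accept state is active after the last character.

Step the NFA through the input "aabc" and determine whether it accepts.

S₀ = ε-closure({0}) = {0,2,4}
'a' @ 1: {1,3,5,6}
'a' @ 2: {}  — state set empty
rest 'bc' ignored (set empty)
final: {}; accept 7 not in set

Answer: REJECT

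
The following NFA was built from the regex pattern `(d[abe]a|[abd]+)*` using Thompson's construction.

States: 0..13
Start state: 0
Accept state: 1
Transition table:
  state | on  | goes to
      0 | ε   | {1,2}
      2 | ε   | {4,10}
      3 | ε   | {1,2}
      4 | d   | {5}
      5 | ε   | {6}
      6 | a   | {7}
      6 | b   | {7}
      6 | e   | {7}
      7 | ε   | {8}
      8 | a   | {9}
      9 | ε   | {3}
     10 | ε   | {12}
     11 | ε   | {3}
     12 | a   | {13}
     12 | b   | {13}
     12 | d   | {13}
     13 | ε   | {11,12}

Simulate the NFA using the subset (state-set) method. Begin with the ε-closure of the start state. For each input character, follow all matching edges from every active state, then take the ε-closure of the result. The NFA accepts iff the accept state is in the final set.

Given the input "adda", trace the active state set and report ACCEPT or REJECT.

Answer: ACCEPT

Steps:
initial (ε-close {0}): {0,1,2,4,10,12}
'a' @ 1: {1,2,3,4,10,11,12,13}  (accept∈set)
'd' @ 2: {1,2,3,4,5,6,10,11,12,13}  (accept∈set)
'd' @ 3: {1,2,3,4,5,6,10,11,12,13}  (accept∈set)
'a' @ 4: {1,2,3,4,7,8,10,11,12,13}  (accept∈set)
final: {1,2,3,4,7,8,10,11,12,13}; accept 1 in set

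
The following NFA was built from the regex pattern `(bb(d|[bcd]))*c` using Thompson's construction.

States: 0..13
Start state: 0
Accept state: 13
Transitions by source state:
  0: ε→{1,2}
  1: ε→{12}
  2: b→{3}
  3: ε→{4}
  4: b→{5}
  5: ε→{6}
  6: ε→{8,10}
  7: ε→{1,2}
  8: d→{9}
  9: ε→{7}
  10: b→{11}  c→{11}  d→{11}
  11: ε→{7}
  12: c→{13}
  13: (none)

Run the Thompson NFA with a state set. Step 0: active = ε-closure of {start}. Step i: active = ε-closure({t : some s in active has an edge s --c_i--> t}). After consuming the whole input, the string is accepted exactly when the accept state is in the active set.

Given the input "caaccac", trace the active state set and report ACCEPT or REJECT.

Answer: REJECT

Trace:
start: ε-closure({0}) = {0,1,2,12}
'c' @ 1: {13}  [accepting]
'a' @ 2: {}  — no active states
rest 'accac' ignored (set empty)
end set {} — state 13 not in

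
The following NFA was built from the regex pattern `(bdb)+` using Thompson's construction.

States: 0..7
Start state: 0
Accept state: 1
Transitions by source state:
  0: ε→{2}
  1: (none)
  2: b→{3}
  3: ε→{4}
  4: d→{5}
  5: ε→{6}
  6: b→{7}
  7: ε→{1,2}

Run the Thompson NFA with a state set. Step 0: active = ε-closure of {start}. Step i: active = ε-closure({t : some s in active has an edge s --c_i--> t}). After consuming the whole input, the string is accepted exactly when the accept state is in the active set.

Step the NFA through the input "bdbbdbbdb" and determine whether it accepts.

initial (ε-close {0}): {0,2}
'b' @ 1: {3,4}
'd' @ 2: {5,6}
'b' @ 3: {1,2,7}  (accept∈set)
'b' @ 4: {3,4}
'd' @ 5: {5,6}
'b' @ 6: {1,2,7}  (accept∈set)
'b' @ 7: {3,4}
'd' @ 8: {5,6}
'b' @ 9: {1,2,7}  (accept∈set)
after full input: {1,2,7}  (accept=1 in)

Answer: ACCEPT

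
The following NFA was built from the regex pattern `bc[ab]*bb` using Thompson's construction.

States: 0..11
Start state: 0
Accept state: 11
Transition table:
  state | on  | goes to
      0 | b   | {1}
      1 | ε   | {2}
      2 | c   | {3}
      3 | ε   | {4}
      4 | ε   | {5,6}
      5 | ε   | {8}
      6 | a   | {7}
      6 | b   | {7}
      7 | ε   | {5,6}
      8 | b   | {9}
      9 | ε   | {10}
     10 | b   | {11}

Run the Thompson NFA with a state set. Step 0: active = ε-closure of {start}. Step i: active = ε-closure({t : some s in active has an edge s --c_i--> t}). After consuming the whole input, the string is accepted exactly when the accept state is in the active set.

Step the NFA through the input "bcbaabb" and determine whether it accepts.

initial (ε-close {0}): {0}
'b' @ 1: {1,2}
'c' @ 2: {3,4,5,6,8}
'b' @ 3: {5,6,7,8,9,10}
'a' @ 4: {5,6,7,8}
'a' @ 5: {5,6,7,8}
'b' @ 6: {5,6,7,8,9,10}
'b' @ 7: {5,6,7,8,9,10,11}  (accept∈set)
after full input: {5,6,7,8,9,10,11}  (accept=11 in)

Answer: ACCEPT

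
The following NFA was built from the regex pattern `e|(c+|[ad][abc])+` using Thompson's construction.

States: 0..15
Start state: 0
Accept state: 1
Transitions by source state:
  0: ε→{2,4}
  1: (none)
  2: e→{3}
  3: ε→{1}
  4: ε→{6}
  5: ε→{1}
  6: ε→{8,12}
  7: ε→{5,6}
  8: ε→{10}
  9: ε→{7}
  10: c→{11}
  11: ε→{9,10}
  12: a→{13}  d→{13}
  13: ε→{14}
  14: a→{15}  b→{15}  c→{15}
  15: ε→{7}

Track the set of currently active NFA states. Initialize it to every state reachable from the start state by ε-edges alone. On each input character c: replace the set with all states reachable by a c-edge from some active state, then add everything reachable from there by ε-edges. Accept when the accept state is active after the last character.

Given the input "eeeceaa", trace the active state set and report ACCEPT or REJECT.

start: ε-closure({0}) = {0,2,4,6,8,10,12}
'e' @ 1: {1,3}  (accept∈set)
'e' @ 2: {}  — dead — no transitions
rest 'eceaa' ignored (set empty)
end set {} — state 1 not in

Answer: REJECT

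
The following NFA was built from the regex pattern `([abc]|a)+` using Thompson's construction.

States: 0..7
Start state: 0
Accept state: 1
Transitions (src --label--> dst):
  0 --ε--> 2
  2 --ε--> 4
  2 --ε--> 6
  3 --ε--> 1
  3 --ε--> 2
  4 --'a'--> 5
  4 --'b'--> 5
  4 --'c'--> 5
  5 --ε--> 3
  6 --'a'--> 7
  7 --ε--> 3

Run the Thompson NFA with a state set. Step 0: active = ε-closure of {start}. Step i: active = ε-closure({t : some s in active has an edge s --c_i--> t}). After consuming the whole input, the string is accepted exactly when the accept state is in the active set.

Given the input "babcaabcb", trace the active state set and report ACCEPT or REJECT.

Answer: ACCEPT

Trace:
start: ε-closure({0}) = {0,2,4,6}
'b' @ 1: {1,2,3,4,5,6}  [accepting]
'a' @ 2: {1,2,3,4,5,6,7}  [accepting]
'b' @ 3: {1,2,3,4,5,6}  [accepting]
'c' @ 4: {1,2,3,4,5,6}  [accepting]
'a' @ 5: {1,2,3,4,5,6,7}  [accepting]
'a' @ 6: {1,2,3,4,5,6,7}  [accepting]
'b' @ 7: {1,2,3,4,5,6}  [accepting]
'c' @ 8: {1,2,3,4,5,6}  [accepting]
'b' @ 9: {1,2,3,4,5,6}  [accepting]
end set {1,2,3,4,5,6} — state 1 in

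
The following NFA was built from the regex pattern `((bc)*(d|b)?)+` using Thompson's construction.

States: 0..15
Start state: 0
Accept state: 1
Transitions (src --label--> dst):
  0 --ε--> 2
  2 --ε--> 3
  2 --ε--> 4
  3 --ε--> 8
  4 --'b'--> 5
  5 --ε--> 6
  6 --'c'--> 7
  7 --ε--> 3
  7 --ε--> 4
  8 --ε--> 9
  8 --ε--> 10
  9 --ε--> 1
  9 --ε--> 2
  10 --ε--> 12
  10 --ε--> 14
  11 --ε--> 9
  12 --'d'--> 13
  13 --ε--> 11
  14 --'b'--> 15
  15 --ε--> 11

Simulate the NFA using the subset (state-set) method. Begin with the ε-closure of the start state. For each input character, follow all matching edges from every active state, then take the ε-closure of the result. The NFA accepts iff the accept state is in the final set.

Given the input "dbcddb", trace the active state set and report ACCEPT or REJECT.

S₀ = ε-closure({0}) = {0,1,2,3,4,8,9,10,12,14}
'd' @ 1: {1,2,3,4,8,9,10,11,12,13,14}  (accept∈set)
'b' @ 2: {1,2,3,4,5,6,8,9,10,11,12,14,15}  (accept∈set)
'c' @ 3: {1,2,3,4,7,8,9,10,12,14}  (accept∈set)
'd' @ 4: {1,2,3,4,8,9,10,11,12,13,14}  (accept∈set)
'd' @ 5: {1,2,3,4,8,9,10,11,12,13,14}  (accept∈set)
'b' @ 6: {1,2,3,4,5,6,8,9,10,11,12,14,15}  (accept∈set)
final: {1,2,3,4,5,6,8,9,10,11,12,14,15}; accept 1 in set

Answer: ACCEPT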